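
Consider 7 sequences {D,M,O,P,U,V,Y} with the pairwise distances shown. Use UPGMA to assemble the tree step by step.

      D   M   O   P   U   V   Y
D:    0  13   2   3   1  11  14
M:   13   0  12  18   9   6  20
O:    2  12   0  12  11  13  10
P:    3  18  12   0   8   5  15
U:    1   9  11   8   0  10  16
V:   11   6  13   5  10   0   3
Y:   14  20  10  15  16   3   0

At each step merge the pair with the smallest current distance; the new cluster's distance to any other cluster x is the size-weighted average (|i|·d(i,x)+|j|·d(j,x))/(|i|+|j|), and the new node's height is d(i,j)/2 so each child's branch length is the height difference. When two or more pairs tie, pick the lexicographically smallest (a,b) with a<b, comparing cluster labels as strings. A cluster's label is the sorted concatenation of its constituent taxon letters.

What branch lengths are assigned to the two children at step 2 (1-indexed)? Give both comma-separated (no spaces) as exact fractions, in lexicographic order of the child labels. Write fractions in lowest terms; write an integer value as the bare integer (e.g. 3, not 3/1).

1. join D+U (d=1) ⇒ DU; edges |D|=1/2, |U|=1/2
  updated: d(DU,M)=11, d(DU,O)=13/2, d(DU,P)=11/2, d(DU,V)=21/2, d(DU,Y)=15
2. join V+Y (d=3) ⇒ VY; edges |V|=3/2, |Y|=3/2
  updated: d(DU,VY)=51/4, d(M,VY)=13, d(O,VY)=23/2, d(P,VY)=10
3. join DU+P (d=11/2) ⇒ DPU; edges |DU|=9/4, |P|=11/4
  updated: d(DPU,M)=40/3, d(DPU,O)=25/3, d(DPU,VY)=71/6
4. join DPU+O (d=25/3) ⇒ DOPU; edges |DPU|=17/12, |O|=25/6
  updated: d(DOPU,M)=13, d(DOPU,VY)=47/4
5. join DOPU+VY (d=47/4) ⇒ DOPUVY; edges |DOPU|=41/24, |VY|=35/8
  updated: d(DOPUVY,M)=13
6. join DOPUVY+M (d=13) ⇒ DMOPUVY; edges |DOPUVY|=5/8, |M|=13/2
final tree: (((((D:1/2,U:1/2):9/4,P:11/4):17/12,O:25/6):41/24,(V:3/2,Y:3/2):35/8):5/8,M:13/2)
total length: 667/24

3/2,3/2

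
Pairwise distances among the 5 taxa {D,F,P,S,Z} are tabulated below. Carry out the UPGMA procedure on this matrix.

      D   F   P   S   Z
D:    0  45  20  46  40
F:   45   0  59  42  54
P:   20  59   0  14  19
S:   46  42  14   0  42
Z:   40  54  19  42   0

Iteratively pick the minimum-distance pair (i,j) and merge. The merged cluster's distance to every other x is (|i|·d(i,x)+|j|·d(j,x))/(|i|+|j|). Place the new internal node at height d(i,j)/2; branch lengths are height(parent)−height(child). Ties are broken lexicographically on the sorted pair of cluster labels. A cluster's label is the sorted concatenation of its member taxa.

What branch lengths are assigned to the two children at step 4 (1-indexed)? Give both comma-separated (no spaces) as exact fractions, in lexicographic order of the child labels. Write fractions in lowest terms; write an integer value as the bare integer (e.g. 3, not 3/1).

step 1: merge (P,S) at d=14; branch lengths P→7, S→7; new cluster PS
  updated: d(D,PS)=33, d(F,PS)=101/2, d(PS,Z)=61/2
step 2: merge (PS,Z) at d=61/2; branch lengths PS→33/4, Z→61/4; new cluster PSZ
  updated: d(D,PSZ)=106/3, d(F,PSZ)=155/3
step 3: merge (D,PSZ) at d=106/3; branch lengths D→53/3, PSZ→29/12; new cluster DPSZ
  updated: d(DPSZ,F)=50
step 4: merge (DPSZ,F) at d=50; branch lengths DPSZ→22/3, F→25; new cluster DFPSZ
final tree: ((D:53/3,((P:7,S:7):33/4,Z:61/4):29/12):22/3,F:25)
total length: 1079/12

22/3,25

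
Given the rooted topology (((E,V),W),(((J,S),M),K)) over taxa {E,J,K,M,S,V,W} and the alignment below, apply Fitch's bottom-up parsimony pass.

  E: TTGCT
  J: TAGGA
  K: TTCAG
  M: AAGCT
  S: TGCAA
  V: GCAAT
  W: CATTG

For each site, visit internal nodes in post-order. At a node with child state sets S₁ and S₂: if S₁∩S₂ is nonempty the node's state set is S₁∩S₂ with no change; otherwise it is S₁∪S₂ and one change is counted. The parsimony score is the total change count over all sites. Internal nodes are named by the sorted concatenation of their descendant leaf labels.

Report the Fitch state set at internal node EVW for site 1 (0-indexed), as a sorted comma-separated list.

[col 0] EV: children E:{T}, V:{G} ∪→ {G,T}; cost 1
[col 0] EVW: children EV:{G,T}, W:{C} ∪→ {C,G,T}; cost 1
[col 0] JS: children J:{T}, S:{T} ∩→ {T}; cost 0
[col 0] JMS: children JS:{T}, M:{A} ∪→ {A,T}; cost 1
[col 0] JKMS: children JMS:{A,T}, K:{T} ∩→ {T}; cost 0
[col 0] EJKMSVW: children EVW:{C,G,T}, JKMS:{T} ∩→ {T}; cost 0
[col 1] EV: children E:{T}, V:{C} ∪→ {C,T}; cost 1
[col 1] EVW: children EV:{C,T}, W:{A} ∪→ {A,C,T}; cost 1
[col 1] JS: children J:{A}, S:{G} ∪→ {A,G}; cost 1
[col 1] JMS: children JS:{A,G}, M:{A} ∩→ {A}; cost 0
[col 1] JKMS: children JMS:{A}, K:{T} ∪→ {A,T}; cost 1
[col 1] EJKMSVW: children EVW:{A,C,T}, JKMS:{A,T} ∩→ {A,T}; cost 0
[col 2] EV: children E:{G}, V:{A} ∪→ {A,G}; cost 1
[col 2] EVW: children EV:{A,G}, W:{T} ∪→ {A,G,T}; cost 1
[col 2] JS: children J:{G}, S:{C} ∪→ {C,G}; cost 1
[col 2] JMS: children JS:{C,G}, M:{G} ∩→ {G}; cost 0
[col 2] JKMS: children JMS:{G}, K:{C} ∪→ {C,G}; cost 1
[col 2] EJKMSVW: children EVW:{A,G,T}, JKMS:{C,G} ∩→ {G}; cost 0
[col 3] EV: children E:{C}, V:{A} ∪→ {A,C}; cost 1
[col 3] EVW: children EV:{A,C}, W:{T} ∪→ {A,C,T}; cost 1
[col 3] JS: children J:{G}, S:{A} ∪→ {A,G}; cost 1
[col 3] JMS: children JS:{A,G}, M:{C} ∪→ {A,C,G}; cost 1
[col 3] JKMS: children JMS:{A,C,G}, K:{A} ∩→ {A}; cost 0
[col 3] EJKMSVW: children EVW:{A,C,T}, JKMS:{A} ∩→ {A}; cost 0
[col 4] EV: children E:{T}, V:{T} ∩→ {T}; cost 0
[col 4] EVW: children EV:{T}, W:{G} ∪→ {G,T}; cost 1
[col 4] JS: children J:{A}, S:{A} ∩→ {A}; cost 0
[col 4] JMS: children JS:{A}, M:{T} ∪→ {A,T}; cost 1
[col 4] JKMS: children JMS:{A,T}, K:{G} ∪→ {A,G,T}; cost 1
[col 4] EJKMSVW: children EVW:{G,T}, JKMS:{A,G,T} ∩→ {G,T}; cost 0
per-site changes: [3, 4, 4, 4, 3]; total = 18

A,C,T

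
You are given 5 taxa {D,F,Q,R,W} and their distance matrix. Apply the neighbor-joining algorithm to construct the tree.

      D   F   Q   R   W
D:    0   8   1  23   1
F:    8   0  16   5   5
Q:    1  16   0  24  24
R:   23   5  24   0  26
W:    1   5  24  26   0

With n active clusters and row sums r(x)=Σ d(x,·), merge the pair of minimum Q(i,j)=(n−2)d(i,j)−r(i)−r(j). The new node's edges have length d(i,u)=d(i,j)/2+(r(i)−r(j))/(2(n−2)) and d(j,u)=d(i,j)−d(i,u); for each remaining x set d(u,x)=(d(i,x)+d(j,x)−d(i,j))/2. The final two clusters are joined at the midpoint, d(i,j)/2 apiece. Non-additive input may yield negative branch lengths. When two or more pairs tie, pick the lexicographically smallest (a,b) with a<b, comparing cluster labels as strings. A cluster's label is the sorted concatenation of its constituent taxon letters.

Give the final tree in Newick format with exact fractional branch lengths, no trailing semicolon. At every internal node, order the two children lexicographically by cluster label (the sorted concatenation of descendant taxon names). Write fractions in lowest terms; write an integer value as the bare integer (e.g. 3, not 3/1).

(((D:-51/8,Q:59/8):55/8,(F:-29/6,R:59/6):63/8):41/16,W:41/16)

1. join F+R (d=5, Q=-97) ⇒ FR; edges |F|=-29/6, |R|=59/6
  updated: d(D,FR)=13, d(FR,Q)=35/2, d(FR,W)=13
2. join D+Q (d=1, Q=-111/2) ⇒ DQ; edges |D|=-51/8, |Q|=59/8
  updated: d(DQ,FR)=59/4, d(DQ,W)=12
3. join DQ+FR (d=59/4, Q=-159/4) ⇒ DFQR; edges |DQ|=55/8, |FR|=63/8
  updated: d(DFQR,W)=41/8
4. join DFQR+W (d=41/8) ⇒ DFQRW; edges |DFQR|=41/16, |W|=41/16
final tree: (((D:-51/8,Q:59/8):55/8,(F:-29/6,R:59/6):63/8):41/16,W:41/16)
total length: 207/8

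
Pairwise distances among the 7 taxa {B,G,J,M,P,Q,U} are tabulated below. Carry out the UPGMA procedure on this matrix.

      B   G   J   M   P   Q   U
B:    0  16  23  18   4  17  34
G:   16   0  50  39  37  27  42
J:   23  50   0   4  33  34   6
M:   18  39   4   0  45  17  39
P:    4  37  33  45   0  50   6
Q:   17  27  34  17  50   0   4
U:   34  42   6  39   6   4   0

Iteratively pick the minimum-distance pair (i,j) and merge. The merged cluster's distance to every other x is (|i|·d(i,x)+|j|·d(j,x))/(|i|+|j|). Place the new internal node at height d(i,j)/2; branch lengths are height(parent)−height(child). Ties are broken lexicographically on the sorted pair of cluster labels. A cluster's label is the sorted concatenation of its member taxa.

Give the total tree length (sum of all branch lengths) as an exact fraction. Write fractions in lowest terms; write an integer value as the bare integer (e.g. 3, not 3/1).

253/4

iteration 1: select B,P (d=4); attach at lengths (2, 2); label the merged cluster BP
  updated: d(BP,G)=53/2, d(BP,J)=28, d(BP,M)=63/2, d(BP,Q)=67/2, d(BP,U)=20
iteration 2: select J,M (d=4); attach at lengths (2, 2); label the merged cluster JM
  updated: d(BP,JM)=119/4, d(G,JM)=89/2, d(JM,Q)=51/2, d(JM,U)=45/2
iteration 3: select Q,U (d=4); attach at lengths (2, 2); label the merged cluster QU
  updated: d(BP,QU)=107/4, d(G,QU)=69/2, d(JM,QU)=24
iteration 4: select JM,QU (d=24); attach at lengths (10, 10); label the merged cluster JMQU
  updated: d(BP,JMQU)=113/4, d(G,JMQU)=79/2
iteration 5: select BP,G (d=53/2); attach at lengths (45/4, 53/4); label the merged cluster BGP
  updated: d(BGP,JMQU)=32
iteration 6: select BGP,JMQU (d=32); attach at lengths (11/4, 4); label the merged cluster BGJMPQU
final tree: (((B:2,P:2):45/4,G:53/4):11/4,((J:2,M:2):10,(Q:2,U:2):10):4)
total length: 253/4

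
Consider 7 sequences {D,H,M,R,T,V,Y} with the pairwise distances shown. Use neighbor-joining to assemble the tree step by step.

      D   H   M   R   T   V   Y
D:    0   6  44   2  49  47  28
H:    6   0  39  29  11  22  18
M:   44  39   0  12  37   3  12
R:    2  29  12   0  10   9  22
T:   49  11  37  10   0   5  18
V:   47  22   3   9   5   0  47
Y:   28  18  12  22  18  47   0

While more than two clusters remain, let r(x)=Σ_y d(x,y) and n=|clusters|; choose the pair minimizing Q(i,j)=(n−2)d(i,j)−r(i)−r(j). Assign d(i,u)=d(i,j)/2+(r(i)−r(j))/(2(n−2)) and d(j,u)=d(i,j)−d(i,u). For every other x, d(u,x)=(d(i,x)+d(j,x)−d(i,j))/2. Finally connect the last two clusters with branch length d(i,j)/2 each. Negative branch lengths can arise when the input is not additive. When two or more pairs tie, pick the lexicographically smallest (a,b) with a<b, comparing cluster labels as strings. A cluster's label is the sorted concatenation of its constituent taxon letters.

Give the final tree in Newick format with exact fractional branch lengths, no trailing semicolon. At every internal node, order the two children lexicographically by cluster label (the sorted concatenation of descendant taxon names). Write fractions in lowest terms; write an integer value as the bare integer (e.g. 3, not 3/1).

iteration 1: select D,H (d=6, Q=-271); attach at lengths (81/10, -21/10); label the merged cluster DH
  updated: d(DH,M)=77/2, d(DH,R)=25/2, d(DH,T)=27, d(DH,V)=63/2, d(DH,Y)=20
iteration 2: select M,V (d=3, Q=-186); attach at lengths (19/8, 5/8); label the merged cluster MV
  updated: d(DH,MV)=67/2, d(MV,R)=9, d(MV,T)=39/2, d(MV,Y)=28
iteration 3: select DH,Y (d=20, Q=-121); attach at lengths (65/6, 55/6); label the merged cluster DHY
  updated: d(DHY,MV)=83/4, d(DHY,R)=29/4, d(DHY,T)=25/2
iteration 4: select DHY,T (d=25/2, Q=-115/2); attach at lengths (47/8, 53/8); label the merged cluster DHTY
  updated: d(DHTY,MV)=111/8, d(DHTY,R)=19/8
iteration 5: select DHTY,MV (d=111/8, Q=-101/4); attach at lengths (29/8, 41/4); label the merged cluster DHMTVY
  updated: d(DHMTVY,R)=-5/4
iteration 6: select DHMTVY,R (d=-5/4); attach at lengths (-5/8, -5/8); label the merged cluster DHMRTVY
final tree: (((((D:81/10,H:-21/10):65/6,Y:55/6):47/8,T:53/8):29/8,(M:19/8,V:5/8):41/4):-5/8,R:-5/8)
total length: 433/8

(((((D:81/10,H:-21/10):65/6,Y:55/6):47/8,T:53/8):29/8,(M:19/8,V:5/8):41/4):-5/8,R:-5/8)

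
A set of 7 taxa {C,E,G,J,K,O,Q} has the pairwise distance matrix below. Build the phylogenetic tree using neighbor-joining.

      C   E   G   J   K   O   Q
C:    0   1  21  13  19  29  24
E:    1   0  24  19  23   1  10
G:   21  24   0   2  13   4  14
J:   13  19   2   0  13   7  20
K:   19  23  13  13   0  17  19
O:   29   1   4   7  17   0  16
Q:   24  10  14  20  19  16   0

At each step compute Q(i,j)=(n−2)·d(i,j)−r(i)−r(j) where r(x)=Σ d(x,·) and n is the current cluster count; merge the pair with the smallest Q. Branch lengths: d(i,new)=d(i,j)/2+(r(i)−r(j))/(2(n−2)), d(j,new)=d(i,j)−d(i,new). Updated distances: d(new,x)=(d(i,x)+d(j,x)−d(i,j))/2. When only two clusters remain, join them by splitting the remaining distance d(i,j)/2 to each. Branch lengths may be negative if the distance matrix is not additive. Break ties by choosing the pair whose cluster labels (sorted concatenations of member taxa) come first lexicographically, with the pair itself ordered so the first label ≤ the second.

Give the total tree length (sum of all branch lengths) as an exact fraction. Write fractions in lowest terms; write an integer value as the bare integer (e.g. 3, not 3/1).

step 1: merge (C,E) at d=1, Q=-180; branch lengths C→17/5, E→-12/5; new cluster CE
  updated: d(CE,G)=22, d(CE,J)=31/2, d(CE,K)=41/2, d(CE,O)=29/2, d(CE,Q)=33/2
step 2: merge (CE,Q) at d=33/2, Q=-217/2; branch lengths CE→139/16, Q→125/16; new cluster CEQ
  updated: d(CEQ,G)=39/4, d(CEQ,J)=19/2, d(CEQ,K)=23/2, d(CEQ,O)=7
step 3: merge (CEQ,K) at d=23/2, Q=-231/4; branch lengths CEQ→71/24, K→205/24; new cluster CEKQ
  updated: d(CEKQ,G)=45/8, d(CEKQ,J)=11/2, d(CEKQ,O)=25/4
step 4: merge (CEKQ,O) at d=25/4, Q=-177/8; branch lengths CEKQ→101/32, O→99/32; new cluster CEKOQ
  updated: d(CEKOQ,G)=27/16, d(CEKOQ,J)=25/8
step 5: merge (CEKOQ,G) at d=27/16, Q=-109/16; branch lengths CEKOQ→45/32, G→9/32; new cluster CEGKOQ
  updated: d(CEGKOQ,J)=55/32
step 6: merge (CEGKOQ,J) at d=55/32; branch lengths CEGKOQ→55/64, J→55/64; new cluster CEGJKOQ
final tree: ((((((C:17/5,E:-12/5):139/16,Q:125/16):71/24,K:205/24):101/32,O:99/32):45/32,G:9/32):55/64,J:55/64)
total length: 1237/32

1237/32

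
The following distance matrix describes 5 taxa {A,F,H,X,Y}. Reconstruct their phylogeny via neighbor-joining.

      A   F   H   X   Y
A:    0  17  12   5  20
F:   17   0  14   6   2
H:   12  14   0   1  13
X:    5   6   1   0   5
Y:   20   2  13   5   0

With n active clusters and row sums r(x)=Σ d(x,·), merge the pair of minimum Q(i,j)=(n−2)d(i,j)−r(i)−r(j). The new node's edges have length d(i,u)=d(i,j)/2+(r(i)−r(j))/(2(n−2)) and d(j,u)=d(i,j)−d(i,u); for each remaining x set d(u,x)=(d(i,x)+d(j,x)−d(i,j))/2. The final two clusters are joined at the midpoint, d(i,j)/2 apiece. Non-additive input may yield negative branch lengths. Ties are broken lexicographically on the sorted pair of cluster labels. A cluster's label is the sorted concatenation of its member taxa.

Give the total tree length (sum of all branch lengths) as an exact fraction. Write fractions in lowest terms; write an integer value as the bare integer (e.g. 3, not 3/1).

iteration 1: select F,Y (d=2, Q=-73); attach at lengths (5/6, 7/6); label the merged cluster FY
  updated: d(A,FY)=35/2, d(FY,H)=25/2, d(FY,X)=9/2
iteration 2: select A,H (d=12, Q=-36); attach at lengths (33/4, 15/4); label the merged cluster AH
  updated: d(AH,FY)=9, d(AH,X)=-3
iteration 3: select AH,FY (d=9, Q=-21/2); attach at lengths (3/4, 33/4); label the merged cluster AFHY
  updated: d(AFHY,X)=-15/4
iteration 4: select AFHY,X (d=-15/4); attach at lengths (-15/8, -15/8); label the merged cluster AFHXY
final tree: (((A:33/4,H:15/4):3/4,(F:5/6,Y:7/6):33/4):-15/8,X:-15/8)
total length: 77/4

77/4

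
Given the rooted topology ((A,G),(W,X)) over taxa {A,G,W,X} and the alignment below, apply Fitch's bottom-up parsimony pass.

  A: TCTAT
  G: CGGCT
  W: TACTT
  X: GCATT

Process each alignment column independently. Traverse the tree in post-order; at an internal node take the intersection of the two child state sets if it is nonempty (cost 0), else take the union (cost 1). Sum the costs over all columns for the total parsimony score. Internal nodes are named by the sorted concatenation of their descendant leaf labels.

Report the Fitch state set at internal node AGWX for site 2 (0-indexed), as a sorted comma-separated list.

A,C,G,T

AG@0: {T} ∪ {C} = {C,T} (union, +1)
WX@0: {T} ∪ {G} = {G,T} (union, +1)
AGWX@0: {C,T} ∩ {G,T} = {T} (intersection, +0)
AG@1: {C} ∪ {G} = {C,G} (union, +1)
WX@1: {A} ∪ {C} = {A,C} (union, +1)
AGWX@1: {C,G} ∩ {A,C} = {C} (intersection, +0)
AG@2: {T} ∪ {G} = {G,T} (union, +1)
WX@2: {C} ∪ {A} = {A,C} (union, +1)
AGWX@2: {G,T} ∪ {A,C} = {A,C,G,T} (union, +1)
AG@3: {A} ∪ {C} = {A,C} (union, +1)
WX@3: {T} ∩ {T} = {T} (intersection, +0)
AGWX@3: {A,C} ∪ {T} = {A,C,T} (union, +1)
AG@4: {T} ∩ {T} = {T} (intersection, +0)
WX@4: {T} ∩ {T} = {T} (intersection, +0)
AGWX@4: {T} ∩ {T} = {T} (intersection, +0)
per-site changes: [2, 2, 3, 2, 0]; total = 9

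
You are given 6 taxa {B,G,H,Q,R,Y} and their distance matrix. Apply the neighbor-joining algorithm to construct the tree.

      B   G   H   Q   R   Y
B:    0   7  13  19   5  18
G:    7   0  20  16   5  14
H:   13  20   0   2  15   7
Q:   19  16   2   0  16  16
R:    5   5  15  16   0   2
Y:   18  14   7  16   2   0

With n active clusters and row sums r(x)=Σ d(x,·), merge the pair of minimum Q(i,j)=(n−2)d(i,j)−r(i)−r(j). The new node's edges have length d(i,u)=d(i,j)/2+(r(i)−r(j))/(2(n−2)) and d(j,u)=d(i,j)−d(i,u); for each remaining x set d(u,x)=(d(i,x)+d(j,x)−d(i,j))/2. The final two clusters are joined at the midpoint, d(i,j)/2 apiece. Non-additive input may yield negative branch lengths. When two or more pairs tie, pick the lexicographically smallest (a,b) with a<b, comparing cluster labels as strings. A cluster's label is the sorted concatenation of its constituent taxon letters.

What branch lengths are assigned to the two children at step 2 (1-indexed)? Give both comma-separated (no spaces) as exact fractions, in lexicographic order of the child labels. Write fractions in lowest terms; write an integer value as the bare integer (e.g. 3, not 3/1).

step 1: merge (H,Q) at d=2, Q=-118; branch lengths H→-1/2, Q→5/2; new cluster HQ
  updated: d(B,HQ)=15, d(G,HQ)=17, d(HQ,R)=29/2, d(HQ,Y)=21/2
step 2: merge (HQ,Y) at d=21/2, Q=-70; branch lengths HQ→22/3, Y→19/6; new cluster HQY
  updated: d(B,HQY)=45/4, d(G,HQY)=41/4, d(HQY,R)=3
step 3: merge (B,G) at d=7, Q=-63/2; branch lengths B→15/4, G→13/4; new cluster BG
  updated: d(BG,HQY)=29/4, d(BG,R)=3/2
step 4: merge (BG,HQY) at d=29/4, Q=-47/4; branch lengths BG→23/8, HQY→35/8; new cluster BGHQY
  updated: d(BGHQY,R)=-11/8
step 5: merge (BGHQY,R) at d=-11/8; branch lengths BGHQY→-11/16, R→-11/16; new cluster BGHQRY
final tree: (((B:15/4,G:13/4):23/8,((H:-1/2,Q:5/2):22/3,Y:19/6):35/8):-11/16,R:-11/16)
total length: 203/8

22/3,19/6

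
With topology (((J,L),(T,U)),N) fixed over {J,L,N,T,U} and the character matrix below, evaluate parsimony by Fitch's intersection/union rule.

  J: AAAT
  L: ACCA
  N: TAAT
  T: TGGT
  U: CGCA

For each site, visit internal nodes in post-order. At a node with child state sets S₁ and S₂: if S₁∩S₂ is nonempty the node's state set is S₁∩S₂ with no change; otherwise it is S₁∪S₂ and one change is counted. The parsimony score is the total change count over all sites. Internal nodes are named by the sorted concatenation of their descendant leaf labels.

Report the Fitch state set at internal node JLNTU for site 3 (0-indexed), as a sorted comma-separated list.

site 0, node JL: J={A} ∩ L={A} → {A} (+0)
site 0, node TU: T={T} ∪ U={C} → {C,T} (+1)
site 0, node JLTU: JL={A} ∪ TU={C,T} → {A,C,T} (+1)
site 0, node JLNTU: JLTU={A,C,T} ∩ N={T} → {T} (+0)
site 1, node JL: J={A} ∪ L={C} → {A,C} (+1)
site 1, node TU: T={G} ∩ U={G} → {G} (+0)
site 1, node JLTU: JL={A,C} ∪ TU={G} → {A,C,G} (+1)
site 1, node JLNTU: JLTU={A,C,G} ∩ N={A} → {A} (+0)
site 2, node JL: J={A} ∪ L={C} → {A,C} (+1)
site 2, node TU: T={G} ∪ U={C} → {C,G} (+1)
site 2, node JLTU: JL={A,C} ∩ TU={C,G} → {C} (+0)
site 2, node JLNTU: JLTU={C} ∪ N={A} → {A,C} (+1)
site 3, node JL: J={T} ∪ L={A} → {A,T} (+1)
site 3, node TU: T={T} ∪ U={A} → {A,T} (+1)
site 3, node JLTU: JL={A,T} ∩ TU={A,T} → {A,T} (+0)
site 3, node JLNTU: JLTU={A,T} ∩ N={T} → {T} (+0)
per-site changes: [2, 2, 3, 2]; total = 9

T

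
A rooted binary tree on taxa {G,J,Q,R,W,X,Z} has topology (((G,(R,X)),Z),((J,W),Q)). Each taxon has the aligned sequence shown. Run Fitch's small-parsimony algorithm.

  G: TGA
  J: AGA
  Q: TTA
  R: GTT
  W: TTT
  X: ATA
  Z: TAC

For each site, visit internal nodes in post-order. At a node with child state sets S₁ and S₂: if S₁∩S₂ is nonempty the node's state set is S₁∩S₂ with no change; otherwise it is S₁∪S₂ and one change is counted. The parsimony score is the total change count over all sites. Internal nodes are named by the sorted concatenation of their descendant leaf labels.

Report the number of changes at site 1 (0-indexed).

3

[col 0] RX: children R:{G}, X:{A} ∪→ {A,G}; cost 1
[col 0] GRX: children G:{T}, RX:{A,G} ∪→ {A,G,T}; cost 1
[col 0] GRXZ: children GRX:{A,G,T}, Z:{T} ∩→ {T}; cost 0
[col 0] JW: children J:{A}, W:{T} ∪→ {A,T}; cost 1
[col 0] JQW: children JW:{A,T}, Q:{T} ∩→ {T}; cost 0
[col 0] GJQRWXZ: children GRXZ:{T}, JQW:{T} ∩→ {T}; cost 0
[col 1] RX: children R:{T}, X:{T} ∩→ {T}; cost 0
[col 1] GRX: children G:{G}, RX:{T} ∪→ {G,T}; cost 1
[col 1] GRXZ: children GRX:{G,T}, Z:{A} ∪→ {A,G,T}; cost 1
[col 1] JW: children J:{G}, W:{T} ∪→ {G,T}; cost 1
[col 1] JQW: children JW:{G,T}, Q:{T} ∩→ {T}; cost 0
[col 1] GJQRWXZ: children GRXZ:{A,G,T}, JQW:{T} ∩→ {T}; cost 0
[col 2] RX: children R:{T}, X:{A} ∪→ {A,T}; cost 1
[col 2] GRX: children G:{A}, RX:{A,T} ∩→ {A}; cost 0
[col 2] GRXZ: children GRX:{A}, Z:{C} ∪→ {A,C}; cost 1
[col 2] JW: children J:{A}, W:{T} ∪→ {A,T}; cost 1
[col 2] JQW: children JW:{A,T}, Q:{A} ∩→ {A}; cost 0
[col 2] GJQRWXZ: children GRXZ:{A,C}, JQW:{A} ∩→ {A}; cost 0
per-site changes: [3, 3, 3]; total = 9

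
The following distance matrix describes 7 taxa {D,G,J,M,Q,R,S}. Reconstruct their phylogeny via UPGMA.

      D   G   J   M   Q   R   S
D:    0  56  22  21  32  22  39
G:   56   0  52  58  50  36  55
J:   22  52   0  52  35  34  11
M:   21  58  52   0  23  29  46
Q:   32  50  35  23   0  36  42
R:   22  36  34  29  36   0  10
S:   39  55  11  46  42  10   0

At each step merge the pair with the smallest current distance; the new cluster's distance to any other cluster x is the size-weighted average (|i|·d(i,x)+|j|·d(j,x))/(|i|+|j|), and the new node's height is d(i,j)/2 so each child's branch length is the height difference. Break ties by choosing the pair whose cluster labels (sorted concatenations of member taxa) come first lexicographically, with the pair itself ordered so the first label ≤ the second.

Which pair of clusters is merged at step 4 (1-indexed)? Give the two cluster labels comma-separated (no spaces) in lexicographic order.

1. join R+S (d=10) ⇒ RS; edges |R|=5, |S|=5
  updated: d(D,RS)=61/2, d(G,RS)=91/2, d(J,RS)=45/2, d(M,RS)=75/2, d(Q,RS)=39
2. join D+M (d=21) ⇒ DM; edges |D|=21/2, |M|=21/2
  updated: d(DM,G)=57, d(DM,J)=37, d(DM,Q)=55/2, d(DM,RS)=34
3. join J+RS (d=45/2) ⇒ JRS; edges |J|=45/4, |RS|=25/4
  updated: d(DM,JRS)=35, d(G,JRS)=143/3, d(JRS,Q)=113/3
4. join DM+Q (d=55/2) ⇒ DMQ; edges |DM|=13/4, |Q|=55/4
  updated: d(DMQ,G)=164/3, d(DMQ,JRS)=323/9
5. join DMQ+JRS (d=323/9) ⇒ DJMQRS; edges |DMQ|=151/36, |JRS|=241/36
  updated: d(DJMQRS,G)=307/6
6. join DJMQRS+G (d=307/6) ⇒ DGJMQRS; edges |DJMQRS|=275/36, |G|=307/12
final tree: ((((D:21/2,M:21/2):13/4,Q:55/4):151/36,(J:45/4,(R:5,S:5):25/4):241/36):275/36,G:307/12)
total length: 1973/18

DM,Q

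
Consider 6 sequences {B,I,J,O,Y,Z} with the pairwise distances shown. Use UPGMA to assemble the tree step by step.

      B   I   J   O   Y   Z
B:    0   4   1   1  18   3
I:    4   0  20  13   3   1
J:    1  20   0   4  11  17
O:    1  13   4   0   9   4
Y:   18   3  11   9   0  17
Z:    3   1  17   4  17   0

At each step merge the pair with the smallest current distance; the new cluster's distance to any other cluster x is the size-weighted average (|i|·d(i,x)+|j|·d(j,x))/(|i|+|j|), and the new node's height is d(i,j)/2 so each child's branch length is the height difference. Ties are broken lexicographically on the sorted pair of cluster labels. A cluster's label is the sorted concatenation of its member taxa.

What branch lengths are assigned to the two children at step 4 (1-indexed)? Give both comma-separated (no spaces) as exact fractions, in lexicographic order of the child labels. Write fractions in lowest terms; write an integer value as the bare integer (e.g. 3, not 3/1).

iteration 1: select B,J (d=1); attach at lengths (1/2, 1/2); label the merged cluster BJ
  updated: d(BJ,I)=12, d(BJ,O)=5/2, d(BJ,Y)=29/2, d(BJ,Z)=10
iteration 2: select I,Z (d=1); attach at lengths (1/2, 1/2); label the merged cluster IZ
  updated: d(BJ,IZ)=11, d(IZ,O)=17/2, d(IZ,Y)=10
iteration 3: select BJ,O (d=5/2); attach at lengths (3/4, 5/4); label the merged cluster BJO
  updated: d(BJO,IZ)=61/6, d(BJO,Y)=38/3
iteration 4: select IZ,Y (d=10); attach at lengths (9/2, 5); label the merged cluster IYZ
  updated: d(BJO,IYZ)=11
iteration 5: select BJO,IYZ (d=11); attach at lengths (17/4, 1/2); label the merged cluster BIJOYZ
final tree: (((B:1/2,J:1/2):3/4,O:5/4):17/4,((I:1/2,Z:1/2):9/2,Y:5):1/2)
total length: 73/4

9/2,5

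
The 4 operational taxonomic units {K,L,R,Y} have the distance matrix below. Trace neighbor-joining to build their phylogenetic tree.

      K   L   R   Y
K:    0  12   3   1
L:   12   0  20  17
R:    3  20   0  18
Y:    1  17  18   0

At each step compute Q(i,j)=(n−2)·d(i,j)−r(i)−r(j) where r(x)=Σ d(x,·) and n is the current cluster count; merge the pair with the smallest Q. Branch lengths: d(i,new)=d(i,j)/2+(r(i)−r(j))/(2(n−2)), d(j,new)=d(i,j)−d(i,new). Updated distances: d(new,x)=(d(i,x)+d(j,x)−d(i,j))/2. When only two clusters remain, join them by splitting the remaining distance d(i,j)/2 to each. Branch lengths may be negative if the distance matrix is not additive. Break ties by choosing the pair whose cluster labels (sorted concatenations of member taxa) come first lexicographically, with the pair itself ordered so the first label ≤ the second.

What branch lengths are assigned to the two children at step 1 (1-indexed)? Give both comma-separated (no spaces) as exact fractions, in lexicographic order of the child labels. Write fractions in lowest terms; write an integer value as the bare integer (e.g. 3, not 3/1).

step 1: merge (K,R) at d=3, Q=-51; branch lengths K→-19/4, R→31/4; new cluster KR
  updated: d(KR,L)=29/2, d(KR,Y)=8
step 2: merge (KR,L) at d=29/2, Q=-79/2; branch lengths KR→11/4, L→47/4; new cluster KLR
  updated: d(KLR,Y)=21/4
step 3: merge (KLR,Y) at d=21/4; branch lengths KLR→21/8, Y→21/8; new cluster KLRY
final tree: (((K:-19/4,R:31/4):11/4,L:47/4):21/8,Y:21/8)
total length: 91/4

-19/4,31/4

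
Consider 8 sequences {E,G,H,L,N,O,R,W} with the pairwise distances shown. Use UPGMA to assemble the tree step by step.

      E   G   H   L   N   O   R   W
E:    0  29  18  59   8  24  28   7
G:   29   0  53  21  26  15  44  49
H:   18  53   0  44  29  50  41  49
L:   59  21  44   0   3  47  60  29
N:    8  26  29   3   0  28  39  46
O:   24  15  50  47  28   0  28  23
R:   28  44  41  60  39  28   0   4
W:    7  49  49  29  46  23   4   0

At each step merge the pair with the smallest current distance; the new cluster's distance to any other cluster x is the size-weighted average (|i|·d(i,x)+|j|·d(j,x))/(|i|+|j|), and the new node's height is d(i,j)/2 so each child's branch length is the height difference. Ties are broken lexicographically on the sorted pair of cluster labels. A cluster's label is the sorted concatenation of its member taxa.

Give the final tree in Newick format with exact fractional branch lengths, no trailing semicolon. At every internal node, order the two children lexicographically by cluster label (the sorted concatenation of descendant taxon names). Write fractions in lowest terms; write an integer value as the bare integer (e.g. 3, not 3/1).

(((E:35/4,(R:2,W:2):27/4):37/4,H:18):19/16,((G:15/2,O:15/2):31/4,(L:3/2,N:3/2):55/4):63/16)

1. join L+N (d=3) ⇒ LN; edges |L|=3/2, |N|=3/2
  updated: d(E,LN)=67/2, d(G,LN)=47/2, d(H,LN)=73/2, d(LN,O)=75/2, d(LN,R)=99/2, d(LN,W)=75/2
2. join R+W (d=4) ⇒ RW; edges |R|=2, |W|=2
  updated: d(E,RW)=35/2, d(G,RW)=93/2, d(H,RW)=45, d(LN,RW)=87/2, d(O,RW)=51/2
3. join G+O (d=15) ⇒ GO; edges |G|=15/2, |O|=15/2
  updated: d(E,GO)=53/2, d(GO,H)=103/2, d(GO,LN)=61/2, d(GO,RW)=36
4. join E+RW (d=35/2) ⇒ ERW; edges |E|=35/4, |RW|=27/4
  updated: d(ERW,GO)=197/6, d(ERW,H)=36, d(ERW,LN)=241/6
5. join GO+LN (d=61/2) ⇒ GLNO; edges |GO|=31/4, |LN|=55/4
  updated: d(ERW,GLNO)=73/2, d(GLNO,H)=44
6. join ERW+H (d=36) ⇒ EHRW; edges |ERW|=37/4, |H|=18
  updated: d(EHRW,GLNO)=307/8
7. join EHRW+GLNO (d=307/8) ⇒ EGHLNORW; edges |EHRW|=19/16, |GLNO|=63/16
final tree: (((E:35/4,(R:2,W:2):27/4):37/4,H:18):19/16,((G:15/2,O:15/2):31/4,(L:3/2,N:3/2):55/4):63/16)
total length: 731/8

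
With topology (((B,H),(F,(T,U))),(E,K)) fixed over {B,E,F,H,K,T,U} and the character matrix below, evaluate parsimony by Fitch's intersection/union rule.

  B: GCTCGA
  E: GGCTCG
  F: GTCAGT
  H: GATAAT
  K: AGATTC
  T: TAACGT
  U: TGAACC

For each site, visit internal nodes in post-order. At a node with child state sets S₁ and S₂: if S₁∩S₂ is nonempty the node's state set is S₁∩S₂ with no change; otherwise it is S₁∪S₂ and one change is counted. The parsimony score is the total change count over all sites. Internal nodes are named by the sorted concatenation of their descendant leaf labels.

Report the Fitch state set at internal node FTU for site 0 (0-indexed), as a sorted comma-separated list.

[col 0] BH: children B:{G}, H:{G} ∩→ {G}; cost 0
[col 0] TU: children T:{T}, U:{T} ∩→ {T}; cost 0
[col 0] FTU: children F:{G}, TU:{T} ∪→ {G,T}; cost 1
[col 0] BFHTU: children BH:{G}, FTU:{G,T} ∩→ {G}; cost 0
[col 0] EK: children E:{G}, K:{A} ∪→ {A,G}; cost 1
[col 0] BEFHKTU: children BFHTU:{G}, EK:{A,G} ∩→ {G}; cost 0
[col 1] BH: children B:{C}, H:{A} ∪→ {A,C}; cost 1
[col 1] TU: children T:{A}, U:{G} ∪→ {A,G}; cost 1
[col 1] FTU: children F:{T}, TU:{A,G} ∪→ {A,G,T}; cost 1
[col 1] BFHTU: children BH:{A,C}, FTU:{A,G,T} ∩→ {A}; cost 0
[col 1] EK: children E:{G}, K:{G} ∩→ {G}; cost 0
[col 1] BEFHKTU: children BFHTU:{A}, EK:{G} ∪→ {A,G}; cost 1
[col 2] BH: children B:{T}, H:{T} ∩→ {T}; cost 0
[col 2] TU: children T:{A}, U:{A} ∩→ {A}; cost 0
[col 2] FTU: children F:{C}, TU:{A} ∪→ {A,C}; cost 1
[col 2] BFHTU: children BH:{T}, FTU:{A,C} ∪→ {A,C,T}; cost 1
[col 2] EK: children E:{C}, K:{A} ∪→ {A,C}; cost 1
[col 2] BEFHKTU: children BFHTU:{A,C,T}, EK:{A,C} ∩→ {A,C}; cost 0
[col 3] BH: children B:{C}, H:{A} ∪→ {A,C}; cost 1
[col 3] TU: children T:{C}, U:{A} ∪→ {A,C}; cost 1
[col 3] FTU: children F:{A}, TU:{A,C} ∩→ {A}; cost 0
[col 3] BFHTU: children BH:{A,C}, FTU:{A} ∩→ {A}; cost 0
[col 3] EK: children E:{T}, K:{T} ∩→ {T}; cost 0
[col 3] BEFHKTU: children BFHTU:{A}, EK:{T} ∪→ {A,T}; cost 1
[col 4] BH: children B:{G}, H:{A} ∪→ {A,G}; cost 1
[col 4] TU: children T:{G}, U:{C} ∪→ {C,G}; cost 1
[col 4] FTU: children F:{G}, TU:{C,G} ∩→ {G}; cost 0
[col 4] BFHTU: children BH:{A,G}, FTU:{G} ∩→ {G}; cost 0
[col 4] EK: children E:{C}, K:{T} ∪→ {C,T}; cost 1
[col 4] BEFHKTU: children BFHTU:{G}, EK:{C,T} ∪→ {C,G,T}; cost 1
[col 5] BH: children B:{A}, H:{T} ∪→ {A,T}; cost 1
[col 5] TU: children T:{T}, U:{C} ∪→ {C,T}; cost 1
[col 5] FTU: children F:{T}, TU:{C,T} ∩→ {T}; cost 0
[col 5] BFHTU: children BH:{A,T}, FTU:{T} ∩→ {T}; cost 0
[col 5] EK: children E:{G}, K:{C} ∪→ {C,G}; cost 1
[col 5] BEFHKTU: children BFHTU:{T}, EK:{C,G} ∪→ {C,G,T}; cost 1
per-site changes: [2, 4, 3, 3, 4, 4]; total = 20

G,T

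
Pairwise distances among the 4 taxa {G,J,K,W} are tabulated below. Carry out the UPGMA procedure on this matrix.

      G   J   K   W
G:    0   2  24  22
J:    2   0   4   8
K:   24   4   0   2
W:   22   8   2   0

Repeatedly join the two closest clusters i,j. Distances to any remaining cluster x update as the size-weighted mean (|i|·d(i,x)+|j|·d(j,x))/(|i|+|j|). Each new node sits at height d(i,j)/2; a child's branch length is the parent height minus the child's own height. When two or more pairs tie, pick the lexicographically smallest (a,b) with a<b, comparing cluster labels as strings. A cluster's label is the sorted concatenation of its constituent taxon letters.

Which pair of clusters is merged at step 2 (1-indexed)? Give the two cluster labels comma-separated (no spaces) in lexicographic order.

K,W

iteration 1: select G,J (d=2); attach at lengths (1, 1); label the merged cluster GJ
  updated: d(GJ,K)=14, d(GJ,W)=15
iteration 2: select K,W (d=2); attach at lengths (1, 1); label the merged cluster KW
  updated: d(GJ,KW)=29/2
iteration 3: select GJ,KW (d=29/2); attach at lengths (25/4, 25/4); label the merged cluster GJKW
final tree: ((G:1,J:1):25/4,(K:1,W:1):25/4)
total length: 33/2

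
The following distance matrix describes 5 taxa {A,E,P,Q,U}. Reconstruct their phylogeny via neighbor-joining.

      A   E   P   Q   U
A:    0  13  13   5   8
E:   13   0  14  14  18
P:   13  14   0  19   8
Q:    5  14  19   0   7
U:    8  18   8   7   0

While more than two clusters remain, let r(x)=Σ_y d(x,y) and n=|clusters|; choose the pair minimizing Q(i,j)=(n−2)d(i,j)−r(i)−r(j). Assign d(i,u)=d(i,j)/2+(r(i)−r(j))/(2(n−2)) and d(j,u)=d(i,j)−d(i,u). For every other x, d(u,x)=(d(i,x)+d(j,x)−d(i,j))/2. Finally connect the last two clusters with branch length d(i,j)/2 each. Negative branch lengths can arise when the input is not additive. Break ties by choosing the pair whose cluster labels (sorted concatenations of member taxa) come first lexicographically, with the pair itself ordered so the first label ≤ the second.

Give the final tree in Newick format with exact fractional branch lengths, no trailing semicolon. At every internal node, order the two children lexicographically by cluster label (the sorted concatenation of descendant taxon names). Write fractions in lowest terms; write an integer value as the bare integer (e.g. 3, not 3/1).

(((A:15/8,Q:25/8):17/8,(E:47/6,P:37/6):25/8):23/16,U:23/16)

step 1: merge (E,P) at d=14, Q=-71; branch lengths E→47/6, P→37/6; new cluster EP
  updated: d(A,EP)=6, d(EP,Q)=19/2, d(EP,U)=6
step 2: merge (A,Q) at d=5, Q=-61/2; branch lengths A→15/8, Q→25/8; new cluster AQ
  updated: d(AQ,EP)=21/4, d(AQ,U)=5
step 3: merge (AQ,EP) at d=21/4, Q=-65/4; branch lengths AQ→17/8, EP→25/8; new cluster AEPQ
  updated: d(AEPQ,U)=23/8
step 4: merge (AEPQ,U) at d=23/8; branch lengths AEPQ→23/16, U→23/16; new cluster AEPQU
final tree: (((A:15/8,Q:25/8):17/8,(E:47/6,P:37/6):25/8):23/16,U:23/16)
total length: 217/8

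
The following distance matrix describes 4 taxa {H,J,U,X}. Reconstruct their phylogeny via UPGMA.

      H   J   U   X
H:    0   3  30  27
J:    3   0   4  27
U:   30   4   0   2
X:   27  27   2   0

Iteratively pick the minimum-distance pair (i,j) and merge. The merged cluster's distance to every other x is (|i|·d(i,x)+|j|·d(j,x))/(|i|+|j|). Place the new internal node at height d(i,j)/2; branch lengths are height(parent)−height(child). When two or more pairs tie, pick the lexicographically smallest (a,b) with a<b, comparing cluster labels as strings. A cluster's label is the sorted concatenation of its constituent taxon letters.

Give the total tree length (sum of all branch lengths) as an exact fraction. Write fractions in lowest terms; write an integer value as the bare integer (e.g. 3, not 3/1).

49/2

1. join U+X (d=2) ⇒ UX; edges |U|=1, |X|=1
  updated: d(H,UX)=57/2, d(J,UX)=31/2
2. join H+J (d=3) ⇒ HJ; edges |H|=3/2, |J|=3/2
  updated: d(HJ,UX)=22
3. join HJ+UX (d=22) ⇒ HJUX; edges |HJ|=19/2, |UX|=10
final tree: ((H:3/2,J:3/2):19/2,(U:1,X:1):10)
total length: 49/2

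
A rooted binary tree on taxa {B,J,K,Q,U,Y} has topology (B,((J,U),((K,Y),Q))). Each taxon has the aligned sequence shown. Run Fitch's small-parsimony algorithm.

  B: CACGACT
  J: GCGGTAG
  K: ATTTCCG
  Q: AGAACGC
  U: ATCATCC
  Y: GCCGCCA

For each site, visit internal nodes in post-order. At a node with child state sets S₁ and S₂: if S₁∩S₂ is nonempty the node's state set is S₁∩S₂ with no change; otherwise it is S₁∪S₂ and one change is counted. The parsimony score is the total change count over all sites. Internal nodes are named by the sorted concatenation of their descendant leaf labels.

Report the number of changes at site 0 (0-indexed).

3

JU@0: {G} ∪ {A} = {A,G} (union, +1)
KY@0: {A} ∪ {G} = {A,G} (union, +1)
KQY@0: {A,G} ∩ {A} = {A} (intersection, +0)
JKQUY@0: {A,G} ∩ {A} = {A} (intersection, +0)
BJKQUY@0: {C} ∪ {A} = {A,C} (union, +1)
JU@1: {C} ∪ {T} = {C,T} (union, +1)
KY@1: {T} ∪ {C} = {C,T} (union, +1)
KQY@1: {C,T} ∪ {G} = {C,G,T} (union, +1)
JKQUY@1: {C,T} ∩ {C,G,T} = {C,T} (intersection, +0)
BJKQUY@1: {A} ∪ {C,T} = {A,C,T} (union, +1)
JU@2: {G} ∪ {C} = {C,G} (union, +1)
KY@2: {T} ∪ {C} = {C,T} (union, +1)
KQY@2: {C,T} ∪ {A} = {A,C,T} (union, +1)
JKQUY@2: {C,G} ∩ {A,C,T} = {C} (intersection, +0)
BJKQUY@2: {C} ∩ {C} = {C} (intersection, +0)
JU@3: {G} ∪ {A} = {A,G} (union, +1)
KY@3: {T} ∪ {G} = {G,T} (union, +1)
KQY@3: {G,T} ∪ {A} = {A,G,T} (union, +1)
JKQUY@3: {A,G} ∩ {A,G,T} = {A,G} (intersection, +0)
BJKQUY@3: {G} ∩ {A,G} = {G} (intersection, +0)
JU@4: {T} ∩ {T} = {T} (intersection, +0)
KY@4: {C} ∩ {C} = {C} (intersection, +0)
KQY@4: {C} ∩ {C} = {C} (intersection, +0)
JKQUY@4: {T} ∪ {C} = {C,T} (union, +1)
BJKQUY@4: {A} ∪ {C,T} = {A,C,T} (union, +1)
JU@5: {A} ∪ {C} = {A,C} (union, +1)
KY@5: {C} ∩ {C} = {C} (intersection, +0)
KQY@5: {C} ∪ {G} = {C,G} (union, +1)
JKQUY@5: {A,C} ∩ {C,G} = {C} (intersection, +0)
BJKQUY@5: {C} ∩ {C} = {C} (intersection, +0)
JU@6: {G} ∪ {C} = {C,G} (union, +1)
KY@6: {G} ∪ {A} = {A,G} (union, +1)
KQY@6: {A,G} ∪ {C} = {A,C,G} (union, +1)
JKQUY@6: {C,G} ∩ {A,C,G} = {C,G} (intersection, +0)
BJKQUY@6: {T} ∪ {C,G} = {C,G,T} (union, +1)
per-site changes: [3, 4, 3, 3, 2, 2, 4]; total = 21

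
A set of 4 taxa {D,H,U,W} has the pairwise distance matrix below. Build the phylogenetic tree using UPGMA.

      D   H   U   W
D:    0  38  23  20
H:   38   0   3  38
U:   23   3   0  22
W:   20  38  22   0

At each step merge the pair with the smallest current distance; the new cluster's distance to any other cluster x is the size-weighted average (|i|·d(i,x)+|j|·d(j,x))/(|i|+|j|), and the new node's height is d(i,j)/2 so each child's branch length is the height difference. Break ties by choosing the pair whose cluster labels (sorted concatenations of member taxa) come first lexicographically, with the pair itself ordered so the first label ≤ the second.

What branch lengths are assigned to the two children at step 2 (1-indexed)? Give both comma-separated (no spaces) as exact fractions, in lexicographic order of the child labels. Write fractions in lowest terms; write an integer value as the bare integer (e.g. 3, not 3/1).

step 1: merge (H,U) at d=3; branch lengths H→3/2, U→3/2; new cluster HU
  updated: d(D,HU)=61/2, d(HU,W)=30
step 2: merge (D,W) at d=20; branch lengths D→10, W→10; new cluster DW
  updated: d(DW,HU)=121/4
step 3: merge (DW,HU) at d=121/4; branch lengths DW→41/8, HU→109/8; new cluster DHUW
final tree: ((D:10,W:10):41/8,(H:3/2,U:3/2):109/8)
total length: 167/4

10,10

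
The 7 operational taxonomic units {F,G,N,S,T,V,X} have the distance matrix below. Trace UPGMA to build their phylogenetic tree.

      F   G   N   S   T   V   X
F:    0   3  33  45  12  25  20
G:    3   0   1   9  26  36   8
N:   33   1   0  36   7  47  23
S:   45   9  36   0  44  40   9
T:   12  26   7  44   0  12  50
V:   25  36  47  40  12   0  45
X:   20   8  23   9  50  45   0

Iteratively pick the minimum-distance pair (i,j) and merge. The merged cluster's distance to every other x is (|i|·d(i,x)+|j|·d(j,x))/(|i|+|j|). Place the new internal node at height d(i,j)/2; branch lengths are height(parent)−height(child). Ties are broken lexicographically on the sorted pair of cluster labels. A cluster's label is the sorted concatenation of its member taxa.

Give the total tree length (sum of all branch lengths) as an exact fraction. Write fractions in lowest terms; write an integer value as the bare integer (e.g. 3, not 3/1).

1. join G+N (d=1) ⇒ GN; edges |G|=1/2, |N|=1/2
  updated: d(F,GN)=18, d(GN,S)=45/2, d(GN,T)=33/2, d(GN,V)=83/2, d(GN,X)=31/2
2. join S+X (d=9) ⇒ SX; edges |S|=9/2, |X|=9/2
  updated: d(F,SX)=65/2, d(GN,SX)=19, d(SX,T)=47, d(SX,V)=85/2
3. join F+T (d=12) ⇒ FT; edges |F|=6, |T|=6
  updated: d(FT,GN)=69/4, d(FT,SX)=159/4, d(FT,V)=37/2
4. join FT+GN (d=69/4) ⇒ FGNT; edges |FT|=21/8, |GN|=65/8
  updated: d(FGNT,SX)=235/8, d(FGNT,V)=30
5. join FGNT+SX (d=235/8) ⇒ FGNSTX; edges |FGNT|=97/16, |SX|=163/16
  updated: d(FGNSTX,V)=205/6
6. join FGNSTX+V (d=205/6) ⇒ FGNSTVX; edges |FGNSTX|=115/48, |V|=205/12
final tree: ((((F:6,T:6):21/8,(G:1/2,N:1/2):65/8):97/16,(S:9/2,X:9/2):163/16):115/48,V:205/12)
total length: 3287/48

3287/48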